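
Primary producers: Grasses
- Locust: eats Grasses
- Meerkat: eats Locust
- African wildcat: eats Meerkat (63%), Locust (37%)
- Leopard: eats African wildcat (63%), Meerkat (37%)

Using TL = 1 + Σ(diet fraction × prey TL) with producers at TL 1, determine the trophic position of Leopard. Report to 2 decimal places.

4.40

Locust: 1 + 1 = 2
Meerkat: 1 + 2 = 3
African wildcat: 1 + (0.63×3 + 0.37×2) = 3.63
Leopard: 1 + (0.63×3.63 + 0.37×3) = 4.3969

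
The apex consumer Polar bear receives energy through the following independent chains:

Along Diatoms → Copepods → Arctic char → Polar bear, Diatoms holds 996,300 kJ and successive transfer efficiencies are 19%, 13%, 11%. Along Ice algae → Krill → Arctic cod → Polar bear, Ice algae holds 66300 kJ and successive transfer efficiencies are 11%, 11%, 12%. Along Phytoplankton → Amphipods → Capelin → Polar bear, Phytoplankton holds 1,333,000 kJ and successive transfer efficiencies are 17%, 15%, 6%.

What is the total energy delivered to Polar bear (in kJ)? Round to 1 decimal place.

4842.7 kJ

Via Diatoms: 996300 × 0.19 × 0.13 × 0.11 = 2706.9471 kJ
Via Ice algae: 66300 × 0.11 × 0.11 × 0.12 = 96.2676 kJ
Via Phytoplankton: 1333000 × 0.17 × 0.15 × 0.06 = 2039.49 kJ
Total at Polar bear: 2706.9471 + 96.2676 + 2039.49 = 4842.7047 kJ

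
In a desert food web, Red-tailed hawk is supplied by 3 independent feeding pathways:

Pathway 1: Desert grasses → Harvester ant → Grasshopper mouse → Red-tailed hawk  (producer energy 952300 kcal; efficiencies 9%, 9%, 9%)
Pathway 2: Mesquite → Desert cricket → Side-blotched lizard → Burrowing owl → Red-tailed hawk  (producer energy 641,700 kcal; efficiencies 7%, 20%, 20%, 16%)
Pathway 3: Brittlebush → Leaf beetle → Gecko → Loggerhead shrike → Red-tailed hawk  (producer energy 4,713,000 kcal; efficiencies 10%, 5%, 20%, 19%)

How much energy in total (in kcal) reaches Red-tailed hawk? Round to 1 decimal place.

1877.2 kcal

Pathway 1: 952300 × 0.09 × 0.09 × 0.09 = 694.2267 kcal
Pathway 2: 641700 × 0.07 × 0.2 × 0.2 × 0.16 = 287.4816 kcal
Pathway 3: 4713000 × 0.1 × 0.05 × 0.2 × 0.19 = 895.47 kcal
Total at Red-tailed hawk: 694.2267 + 287.4816 + 895.47 = 1877.1783 kcal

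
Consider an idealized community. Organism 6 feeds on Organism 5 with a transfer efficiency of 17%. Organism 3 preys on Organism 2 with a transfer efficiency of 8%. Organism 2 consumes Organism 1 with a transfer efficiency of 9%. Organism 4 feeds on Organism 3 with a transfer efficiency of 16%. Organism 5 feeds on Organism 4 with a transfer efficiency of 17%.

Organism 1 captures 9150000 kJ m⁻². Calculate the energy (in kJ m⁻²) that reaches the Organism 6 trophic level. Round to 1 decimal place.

304.6 kJ m⁻²

Organism 2: 9150000 × 0.09 = 823500 kJ m⁻²
Organism 3: 823500 × 0.08 = 65880 kJ m⁻²
Organism 4: 65880 × 0.16 = 10540.8 kJ m⁻²
Organism 5: 10540.8 × 0.17 = 1791.936 kJ m⁻²
Organism 6: 1791.936 × 0.17 = 304.62912 kJ m⁻²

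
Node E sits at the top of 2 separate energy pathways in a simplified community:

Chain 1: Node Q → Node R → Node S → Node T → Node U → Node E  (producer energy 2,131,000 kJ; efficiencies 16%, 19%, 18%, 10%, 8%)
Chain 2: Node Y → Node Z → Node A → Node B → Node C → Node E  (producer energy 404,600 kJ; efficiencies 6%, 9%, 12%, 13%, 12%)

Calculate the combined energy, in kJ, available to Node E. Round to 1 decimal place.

Chain 1: 2131000 × 0.16 × 0.19 × 0.18 × 0.1 × 0.08 = 93.286656 kJ
Chain 2: 404600 × 0.06 × 0.09 × 0.12 × 0.13 × 0.12 = 4.09002048 kJ
Total at Node E: 93.286656 + 4.09002048 = 97.37667648 kJ

97.4 kJ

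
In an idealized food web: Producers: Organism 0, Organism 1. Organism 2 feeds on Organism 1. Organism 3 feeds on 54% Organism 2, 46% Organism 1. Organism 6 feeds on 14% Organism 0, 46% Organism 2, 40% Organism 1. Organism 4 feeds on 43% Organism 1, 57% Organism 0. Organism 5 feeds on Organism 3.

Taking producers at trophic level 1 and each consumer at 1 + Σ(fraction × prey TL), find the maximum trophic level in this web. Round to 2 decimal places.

Organism 2: 1 + 1 = 2
Organism 3: 1 + (0.54×2 + 0.46×1) = 2.54
Organism 4: 1 + (0.43×1 + 0.57×1) = 2
Organism 5: 1 + 2.54 = 3.54
Organism 6: 1 + (0.14×1 + 0.46×2 + 0.4×1) = 2.46

3.54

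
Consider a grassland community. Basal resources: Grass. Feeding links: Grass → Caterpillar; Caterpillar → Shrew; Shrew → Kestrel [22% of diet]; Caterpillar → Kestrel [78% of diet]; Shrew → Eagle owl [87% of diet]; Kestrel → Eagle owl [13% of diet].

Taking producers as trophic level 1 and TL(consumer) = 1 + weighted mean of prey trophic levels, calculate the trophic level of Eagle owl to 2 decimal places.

4.03

Caterpillar: 1 + 1 = 2
Shrew: 1 + 2 = 3
Kestrel: 1 + (0.22×3 + 0.78×2) = 3.22
Eagle owl: 1 + (0.87×3 + 0.13×3.22) = 4.0286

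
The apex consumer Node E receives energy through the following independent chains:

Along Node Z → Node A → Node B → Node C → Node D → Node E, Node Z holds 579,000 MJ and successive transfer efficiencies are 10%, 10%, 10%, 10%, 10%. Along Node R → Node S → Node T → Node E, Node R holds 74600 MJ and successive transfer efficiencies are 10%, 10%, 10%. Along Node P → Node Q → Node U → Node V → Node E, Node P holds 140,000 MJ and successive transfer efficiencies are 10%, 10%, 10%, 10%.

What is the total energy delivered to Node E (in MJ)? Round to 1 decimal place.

94.4 MJ

Via Node Z: 579000 × 0.1 × 0.1 × 0.1 × 0.1 × 0.1 = 5.79 MJ
Via Node R: 74600 × 0.1 × 0.1 × 0.1 = 74.6 MJ
Via Node P: 140000 × 0.1 × 0.1 × 0.1 × 0.1 = 14 MJ
Total at Node E: 5.79 + 74.6 + 14 = 94.39 MJ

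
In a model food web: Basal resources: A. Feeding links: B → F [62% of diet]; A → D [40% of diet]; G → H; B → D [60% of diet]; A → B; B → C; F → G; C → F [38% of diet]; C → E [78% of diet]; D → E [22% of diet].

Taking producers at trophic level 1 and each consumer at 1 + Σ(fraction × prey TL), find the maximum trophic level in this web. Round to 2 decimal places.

5.38

B: 1 + 1 = 2
C: 1 + 2 = 3
D: 1 + (0.4×1 + 0.6×2) = 2.6
E: 1 + (0.78×3 + 0.22×2.6) = 3.912
F: 1 + (0.62×2 + 0.38×3) = 3.38
G: 1 + 3.38 = 4.38
H: 1 + 4.38 = 5.38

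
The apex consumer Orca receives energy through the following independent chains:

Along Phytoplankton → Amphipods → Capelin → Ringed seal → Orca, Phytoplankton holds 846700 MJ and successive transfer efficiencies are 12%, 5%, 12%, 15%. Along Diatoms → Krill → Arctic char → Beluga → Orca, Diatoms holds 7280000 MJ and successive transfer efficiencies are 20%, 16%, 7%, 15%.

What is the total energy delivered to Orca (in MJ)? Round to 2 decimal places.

Via Phytoplankton: 846700 × 0.12 × 0.05 × 0.12 × 0.15 = 91.4436 MJ
Via Diatoms: 7280000 × 0.2 × 0.16 × 0.07 × 0.15 = 2446.08 MJ
Total at Orca: 91.4436 + 2446.08 = 2537.5236 MJ

2537.52 MJ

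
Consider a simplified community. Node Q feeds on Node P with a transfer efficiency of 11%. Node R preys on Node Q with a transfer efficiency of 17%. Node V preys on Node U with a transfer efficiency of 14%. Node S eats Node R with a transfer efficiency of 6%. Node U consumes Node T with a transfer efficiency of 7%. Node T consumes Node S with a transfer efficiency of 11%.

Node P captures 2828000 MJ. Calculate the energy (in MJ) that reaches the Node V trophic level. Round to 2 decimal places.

3.42 MJ

Node Q: 2828000 × 0.11 = 311080 MJ
Node R: 311080 × 0.17 = 52883.6 MJ
Node S: 52883.6 × 0.06 = 3173.016 MJ
Node T: 3173.016 × 0.11 = 349.03176 MJ
Node U: 349.03176 × 0.07 = 24.4322232 MJ
Node V: 24.4322232 × 0.14 = 3.420511248 MJ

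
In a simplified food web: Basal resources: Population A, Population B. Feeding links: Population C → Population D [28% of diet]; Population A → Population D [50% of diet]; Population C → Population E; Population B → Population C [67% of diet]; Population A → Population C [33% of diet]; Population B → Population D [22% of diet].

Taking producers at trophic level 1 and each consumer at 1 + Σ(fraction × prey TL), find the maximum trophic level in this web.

Population C: 1 + (0.33×1 + 0.67×1) = 2
Population D: 1 + (0.22×1 + 0.28×2 + 0.5×1) = 2.28
Population E: 1 + 2 = 3

3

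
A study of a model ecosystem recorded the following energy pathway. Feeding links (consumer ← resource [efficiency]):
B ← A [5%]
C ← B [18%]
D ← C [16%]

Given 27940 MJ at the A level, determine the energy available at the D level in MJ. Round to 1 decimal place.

B: 27940 × 0.05 = 1397 MJ
C: 1397 × 0.18 = 251.46 MJ
D: 251.46 × 0.16 = 40.2336 MJ

40.2 MJ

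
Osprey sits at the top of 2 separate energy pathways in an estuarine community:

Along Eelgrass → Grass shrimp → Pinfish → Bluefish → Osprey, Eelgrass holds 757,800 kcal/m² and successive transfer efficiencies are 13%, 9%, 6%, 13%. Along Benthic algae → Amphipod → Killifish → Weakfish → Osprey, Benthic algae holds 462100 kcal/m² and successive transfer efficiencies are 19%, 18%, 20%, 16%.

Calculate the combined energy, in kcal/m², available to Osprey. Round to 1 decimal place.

Via Eelgrass: 757800 × 0.13 × 0.09 × 0.06 × 0.13 = 69.156828 kcal/m²
Via Benthic algae: 462100 × 0.19 × 0.18 × 0.2 × 0.16 = 505.72224 kcal/m²
Total at Osprey: 69.156828 + 505.72224 = 574.879068 kcal/m²

574.9 kcal/m²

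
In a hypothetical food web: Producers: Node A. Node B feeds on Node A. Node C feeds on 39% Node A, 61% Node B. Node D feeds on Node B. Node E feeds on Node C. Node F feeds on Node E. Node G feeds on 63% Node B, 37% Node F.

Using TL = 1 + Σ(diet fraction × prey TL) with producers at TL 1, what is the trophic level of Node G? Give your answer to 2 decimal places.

Node B: 1 + 1 = 2
Node C: 1 + (0.39×1 + 0.61×2) = 2.61
Node D: 1 + 2 = 3
Node E: 1 + 2.61 = 3.61
Node F: 1 + 3.61 = 4.61
Node G: 1 + (0.63×2 + 0.37×4.61) = 3.9657

3.97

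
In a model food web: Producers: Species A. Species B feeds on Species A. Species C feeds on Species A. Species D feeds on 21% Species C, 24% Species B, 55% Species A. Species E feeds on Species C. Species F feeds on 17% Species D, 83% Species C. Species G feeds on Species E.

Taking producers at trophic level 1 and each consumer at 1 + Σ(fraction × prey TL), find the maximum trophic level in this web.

Species B: 1 + 1 = 2
Species C: 1 + 1 = 2
Species D: 1 + (0.21×2 + 0.24×2 + 0.55×1) = 2.45
Species E: 1 + 2 = 3
Species F: 1 + (0.17×2.45 + 0.83×2) = 3.0765
Species G: 1 + 3 = 4

4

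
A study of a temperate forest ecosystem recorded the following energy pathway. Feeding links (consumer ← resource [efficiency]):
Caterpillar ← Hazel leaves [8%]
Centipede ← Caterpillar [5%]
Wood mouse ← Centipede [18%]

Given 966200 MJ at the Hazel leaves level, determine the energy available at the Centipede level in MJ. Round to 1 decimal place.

Caterpillar: 966200 × 0.08 = 77296 MJ
Centipede: 77296 × 0.05 = 3864.8 MJ

3864.8 MJ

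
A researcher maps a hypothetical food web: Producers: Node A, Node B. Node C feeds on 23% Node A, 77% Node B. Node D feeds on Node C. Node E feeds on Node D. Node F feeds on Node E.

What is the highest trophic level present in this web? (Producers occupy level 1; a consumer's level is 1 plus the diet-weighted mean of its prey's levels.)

5

Node C: 1 + (0.23×1 + 0.77×1) = 2
Node D: 1 + 2 = 3
Node E: 1 + 3 = 4
Node F: 1 + 4 = 5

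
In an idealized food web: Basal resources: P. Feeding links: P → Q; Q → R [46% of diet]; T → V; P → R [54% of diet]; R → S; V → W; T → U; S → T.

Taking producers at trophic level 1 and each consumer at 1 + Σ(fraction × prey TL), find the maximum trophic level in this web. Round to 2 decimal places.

6.46

Q: 1 + 1 = 2
R: 1 + (0.46×2 + 0.54×1) = 2.46
S: 1 + 2.46 = 3.46
T: 1 + 3.46 = 4.46
U: 1 + 4.46 = 5.46
V: 1 + 4.46 = 5.46
W: 1 + 5.46 = 6.46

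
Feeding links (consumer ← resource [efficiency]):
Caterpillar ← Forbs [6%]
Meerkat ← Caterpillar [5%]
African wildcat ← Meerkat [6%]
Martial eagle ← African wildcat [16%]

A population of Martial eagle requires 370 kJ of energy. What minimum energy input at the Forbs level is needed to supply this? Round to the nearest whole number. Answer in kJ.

Cumulative transfer efficiency: 0.06 × 0.05 × 0.06 × 0.16 = 0.0000288
Forbs energy = 370 / 0.0000288 = 12847222 kJ

12847222 kJ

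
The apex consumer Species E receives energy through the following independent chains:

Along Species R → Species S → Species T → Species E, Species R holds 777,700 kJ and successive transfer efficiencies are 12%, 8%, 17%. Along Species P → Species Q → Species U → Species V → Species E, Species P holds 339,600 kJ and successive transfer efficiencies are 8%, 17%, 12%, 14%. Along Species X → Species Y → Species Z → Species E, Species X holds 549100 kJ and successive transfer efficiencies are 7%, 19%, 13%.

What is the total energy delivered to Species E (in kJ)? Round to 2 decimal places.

2296.19 kJ

Via Species R: 777700 × 0.12 × 0.08 × 0.17 = 1269.2064 kJ
Via Species P: 339600 × 0.08 × 0.17 × 0.12 × 0.14 = 77.591808 kJ
Via Species X: 549100 × 0.07 × 0.19 × 0.13 = 949.3939 kJ
Total at Species E: 1269.2064 + 77.591808 + 949.3939 = 2296.192108 kJ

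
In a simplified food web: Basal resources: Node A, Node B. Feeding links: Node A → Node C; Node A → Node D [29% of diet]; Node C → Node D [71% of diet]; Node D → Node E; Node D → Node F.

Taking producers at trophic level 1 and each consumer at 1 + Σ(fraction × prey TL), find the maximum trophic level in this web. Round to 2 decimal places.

Node C: 1 + 1 = 2
Node D: 1 + (0.29×1 + 0.71×2) = 2.71
Node E: 1 + 2.71 = 3.71
Node F: 1 + 2.71 = 3.71

3.71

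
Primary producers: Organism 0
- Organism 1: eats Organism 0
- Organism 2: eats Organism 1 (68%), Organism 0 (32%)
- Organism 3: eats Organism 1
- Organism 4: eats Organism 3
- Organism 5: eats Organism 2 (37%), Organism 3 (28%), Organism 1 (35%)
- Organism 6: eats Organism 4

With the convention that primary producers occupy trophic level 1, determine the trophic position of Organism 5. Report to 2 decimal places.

Organism 1: 1 + 1 = 2
Organism 2: 1 + (0.68×2 + 0.32×1) = 2.68
Organism 3: 1 + 2 = 3
Organism 4: 1 + 3 = 4
Organism 5: 1 + (0.37×2.68 + 0.28×3 + 0.35×2) = 3.5316
Organism 6: 1 + 4 = 5

3.53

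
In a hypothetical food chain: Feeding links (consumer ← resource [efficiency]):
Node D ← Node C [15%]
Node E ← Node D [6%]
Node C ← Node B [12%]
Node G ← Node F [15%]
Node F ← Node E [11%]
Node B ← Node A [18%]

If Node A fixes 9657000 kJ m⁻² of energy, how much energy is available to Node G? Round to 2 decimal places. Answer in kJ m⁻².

30.98 kJ m⁻²

Node B: 9657000 × 0.18 = 1738260 kJ m⁻²
Node C: 1738260 × 0.12 = 208591.2 kJ m⁻²
Node D: 208591.2 × 0.15 = 31288.68 kJ m⁻²
Node E: 31288.68 × 0.06 = 1877.3208 kJ m⁻²
Node F: 1877.3208 × 0.11 = 206.505288 kJ m⁻²
Node G: 206.505288 × 0.15 = 30.9757932 kJ m⁻²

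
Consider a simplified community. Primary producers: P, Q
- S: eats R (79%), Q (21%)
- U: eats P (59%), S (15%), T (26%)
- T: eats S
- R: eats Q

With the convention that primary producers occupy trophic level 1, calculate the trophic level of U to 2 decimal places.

R: 1 + 1 = 2
S: 1 + (0.79×2 + 0.21×1) = 2.79
T: 1 + 2.79 = 3.79
U: 1 + (0.59×1 + 0.15×2.79 + 0.26×3.79) = 2.9939

2.99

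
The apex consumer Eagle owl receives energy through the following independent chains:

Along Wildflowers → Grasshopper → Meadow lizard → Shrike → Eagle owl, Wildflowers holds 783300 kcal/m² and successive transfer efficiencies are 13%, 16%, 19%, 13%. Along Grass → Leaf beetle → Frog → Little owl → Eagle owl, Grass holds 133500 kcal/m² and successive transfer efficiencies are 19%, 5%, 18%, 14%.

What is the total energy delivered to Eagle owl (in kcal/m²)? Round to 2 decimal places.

434.39 kcal/m²

Via Wildflowers: 783300 × 0.13 × 0.16 × 0.19 × 0.13 = 402.428208 kcal/m²
Via Grass: 133500 × 0.19 × 0.05 × 0.18 × 0.14 = 31.9599 kcal/m²
Total at Eagle owl: 402.428208 + 31.9599 = 434.388108 kcal/m²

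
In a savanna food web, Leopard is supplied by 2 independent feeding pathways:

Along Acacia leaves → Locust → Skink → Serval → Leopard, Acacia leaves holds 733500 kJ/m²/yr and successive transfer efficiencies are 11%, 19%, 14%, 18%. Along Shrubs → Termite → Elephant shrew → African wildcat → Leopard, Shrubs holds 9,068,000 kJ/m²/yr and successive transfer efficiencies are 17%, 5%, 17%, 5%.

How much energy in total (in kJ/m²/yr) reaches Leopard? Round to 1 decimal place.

Via Acacia leaves: 733500 × 0.11 × 0.19 × 0.14 × 0.18 = 386.31978 kJ/m²/yr
Via Shrubs: 9068000 × 0.17 × 0.05 × 0.17 × 0.05 = 655.163 kJ/m²/yr
Total at Leopard: 386.31978 + 655.163 = 1041.48278 kJ/m²/yr

1041.5 kJ/m²/yr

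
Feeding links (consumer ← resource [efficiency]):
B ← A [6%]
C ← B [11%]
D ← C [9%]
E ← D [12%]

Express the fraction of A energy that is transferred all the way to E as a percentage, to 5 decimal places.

0.00713%

Product of link efficiencies: 0.06 × 0.11 × 0.09 × 0.12 = 0.00007128
As a percentage: 0.00007128 × 100 = 0.00713%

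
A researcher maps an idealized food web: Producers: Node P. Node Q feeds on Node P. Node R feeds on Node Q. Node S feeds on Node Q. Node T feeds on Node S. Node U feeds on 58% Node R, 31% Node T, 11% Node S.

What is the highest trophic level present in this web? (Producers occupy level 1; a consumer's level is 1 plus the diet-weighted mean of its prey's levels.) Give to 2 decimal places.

4.31

Node Q: 1 + 1 = 2
Node R: 1 + 2 = 3
Node S: 1 + 2 = 3
Node T: 1 + 3 = 4
Node U: 1 + (0.58×3 + 0.31×4 + 0.11×3) = 4.31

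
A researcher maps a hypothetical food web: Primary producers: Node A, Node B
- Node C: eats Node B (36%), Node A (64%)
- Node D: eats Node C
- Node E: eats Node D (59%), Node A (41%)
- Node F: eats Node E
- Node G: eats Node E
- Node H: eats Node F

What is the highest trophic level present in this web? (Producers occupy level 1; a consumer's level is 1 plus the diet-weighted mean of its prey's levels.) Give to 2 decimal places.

Node C: 1 + (0.36×1 + 0.64×1) = 2
Node D: 1 + 2 = 3
Node E: 1 + (0.59×3 + 0.41×1) = 3.18
Node F: 1 + 3.18 = 4.18
Node G: 1 + 3.18 = 4.18
Node H: 1 + 4.18 = 5.18

5.18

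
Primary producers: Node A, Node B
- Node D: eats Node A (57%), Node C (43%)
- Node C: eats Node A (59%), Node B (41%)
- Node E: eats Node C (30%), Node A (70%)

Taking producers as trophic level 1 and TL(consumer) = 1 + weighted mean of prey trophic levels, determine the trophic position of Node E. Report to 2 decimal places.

Node C: 1 + (0.59×1 + 0.41×1) = 2
Node D: 1 + (0.57×1 + 0.43×2) = 2.43
Node E: 1 + (0.3×2 + 0.7×1) = 2.3

2.30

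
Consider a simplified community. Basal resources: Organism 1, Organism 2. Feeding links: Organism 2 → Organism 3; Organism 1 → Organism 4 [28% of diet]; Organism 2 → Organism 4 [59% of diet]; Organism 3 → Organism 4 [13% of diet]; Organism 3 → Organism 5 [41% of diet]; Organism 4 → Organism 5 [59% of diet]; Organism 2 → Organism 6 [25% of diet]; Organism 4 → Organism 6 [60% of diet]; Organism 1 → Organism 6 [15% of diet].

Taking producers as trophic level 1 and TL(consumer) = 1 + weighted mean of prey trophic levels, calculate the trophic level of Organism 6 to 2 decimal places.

2.68

Organism 3: 1 + 1 = 2
Organism 4: 1 + (0.28×1 + 0.59×1 + 0.13×2) = 2.13
Organism 5: 1 + (0.41×2 + 0.59×2.13) = 3.0767
Organism 6: 1 + (0.25×1 + 0.6×2.13 + 0.15×1) = 2.678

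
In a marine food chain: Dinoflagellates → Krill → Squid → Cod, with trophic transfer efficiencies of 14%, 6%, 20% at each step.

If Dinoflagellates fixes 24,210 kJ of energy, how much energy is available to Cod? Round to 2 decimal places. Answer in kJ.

Krill: 24210 × 0.14 = 3389.4 kJ
Squid: 3389.4 × 0.06 = 203.364 kJ
Cod: 203.364 × 0.2 = 40.6728 kJ

40.67 kJ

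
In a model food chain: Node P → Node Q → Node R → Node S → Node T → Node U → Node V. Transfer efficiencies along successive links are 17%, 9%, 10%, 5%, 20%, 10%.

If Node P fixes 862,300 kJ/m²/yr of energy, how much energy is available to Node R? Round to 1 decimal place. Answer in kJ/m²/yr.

13193.2 kJ/m²/yr

Node Q: 862300 × 0.17 = 146591 kJ/m²/yr
Node R: 146591 × 0.09 = 13193.19 kJ/m²/yr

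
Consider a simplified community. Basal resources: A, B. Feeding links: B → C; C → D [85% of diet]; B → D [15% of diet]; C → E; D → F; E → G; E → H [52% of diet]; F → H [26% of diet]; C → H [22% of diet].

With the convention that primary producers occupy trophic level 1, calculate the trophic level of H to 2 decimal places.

C: 1 + 1 = 2
D: 1 + (0.85×2 + 0.15×1) = 2.85
E: 1 + 2 = 3
F: 1 + 2.85 = 3.85
G: 1 + 3 = 4
H: 1 + (0.52×3 + 0.26×3.85 + 0.22×2) = 4.001

4.00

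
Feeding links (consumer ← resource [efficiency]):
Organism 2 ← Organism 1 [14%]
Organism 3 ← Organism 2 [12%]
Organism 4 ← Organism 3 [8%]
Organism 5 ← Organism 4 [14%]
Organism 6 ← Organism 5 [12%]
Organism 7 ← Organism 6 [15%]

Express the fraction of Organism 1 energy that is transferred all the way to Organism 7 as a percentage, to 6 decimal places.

0.000339%

Product of link efficiencies: 0.14 × 0.12 × 0.08 × 0.14 × 0.12 × 0.15 = 0.00000338688
As a percentage: 0.00000338688 × 100 = 0.000339%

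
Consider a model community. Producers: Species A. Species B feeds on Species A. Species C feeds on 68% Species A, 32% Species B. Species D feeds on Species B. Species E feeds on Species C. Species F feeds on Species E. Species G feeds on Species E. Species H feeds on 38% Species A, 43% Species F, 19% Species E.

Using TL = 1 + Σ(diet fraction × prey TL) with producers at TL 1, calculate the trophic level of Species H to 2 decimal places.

Species B: 1 + 1 = 2
Species C: 1 + (0.68×1 + 0.32×2) = 2.32
Species D: 1 + 2 = 3
Species E: 1 + 2.32 = 3.32
Species F: 1 + 3.32 = 4.32
Species G: 1 + 3.32 = 4.32
Species H: 1 + (0.38×1 + 0.43×4.32 + 0.19×3.32) = 3.8684

3.87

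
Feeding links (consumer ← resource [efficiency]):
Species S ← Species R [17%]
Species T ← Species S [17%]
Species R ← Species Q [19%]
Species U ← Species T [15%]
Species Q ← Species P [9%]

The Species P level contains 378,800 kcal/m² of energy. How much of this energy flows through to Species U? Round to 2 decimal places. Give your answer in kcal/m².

Species Q: 378800 × 0.09 = 34092 kcal/m²
Species R: 34092 × 0.19 = 6477.48 kcal/m²
Species S: 6477.48 × 0.17 = 1101.1716 kcal/m²
Species T: 1101.1716 × 0.17 = 187.199172 kcal/m²
Species U: 187.199172 × 0.15 = 28.0798758 kcal/m²

28.08 kcal/m²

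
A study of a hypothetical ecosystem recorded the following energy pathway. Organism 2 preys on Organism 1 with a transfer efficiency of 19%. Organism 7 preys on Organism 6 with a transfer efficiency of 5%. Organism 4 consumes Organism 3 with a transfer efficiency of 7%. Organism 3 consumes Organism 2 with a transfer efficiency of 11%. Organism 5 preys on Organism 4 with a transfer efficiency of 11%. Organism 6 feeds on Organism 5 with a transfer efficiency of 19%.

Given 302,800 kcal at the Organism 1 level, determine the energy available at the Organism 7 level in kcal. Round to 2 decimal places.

Organism 2: 302800 × 0.19 = 57532 kcal
Organism 3: 57532 × 0.11 = 6328.52 kcal
Organism 4: 6328.52 × 0.07 = 442.9964 kcal
Organism 5: 442.9964 × 0.11 = 48.729604 kcal
Organism 6: 48.729604 × 0.19 = 9.25862476 kcal
Organism 7: 9.25862476 × 0.05 = 0.462931238 kcal

0.46 kcal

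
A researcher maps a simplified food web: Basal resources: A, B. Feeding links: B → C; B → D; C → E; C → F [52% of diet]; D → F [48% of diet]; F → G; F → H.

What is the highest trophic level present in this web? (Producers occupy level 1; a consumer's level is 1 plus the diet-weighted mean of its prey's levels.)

C: 1 + 1 = 2
D: 1 + 1 = 2
E: 1 + 2 = 3
F: 1 + (0.52×2 + 0.48×2) = 3
G: 1 + 3 = 4
H: 1 + 3 = 4

4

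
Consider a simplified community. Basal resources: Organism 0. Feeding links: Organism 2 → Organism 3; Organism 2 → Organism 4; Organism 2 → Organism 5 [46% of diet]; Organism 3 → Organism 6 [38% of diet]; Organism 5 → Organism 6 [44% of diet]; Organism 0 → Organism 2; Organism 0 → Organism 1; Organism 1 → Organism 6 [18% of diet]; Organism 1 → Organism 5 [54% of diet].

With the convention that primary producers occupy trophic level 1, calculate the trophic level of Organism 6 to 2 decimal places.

3.82

Organism 1: 1 + 1 = 2
Organism 2: 1 + 1 = 2
Organism 3: 1 + 2 = 3
Organism 4: 1 + 2 = 3
Organism 5: 1 + (0.46×2 + 0.54×2) = 3
Organism 6: 1 + (0.44×3 + 0.38×3 + 0.18×2) = 3.82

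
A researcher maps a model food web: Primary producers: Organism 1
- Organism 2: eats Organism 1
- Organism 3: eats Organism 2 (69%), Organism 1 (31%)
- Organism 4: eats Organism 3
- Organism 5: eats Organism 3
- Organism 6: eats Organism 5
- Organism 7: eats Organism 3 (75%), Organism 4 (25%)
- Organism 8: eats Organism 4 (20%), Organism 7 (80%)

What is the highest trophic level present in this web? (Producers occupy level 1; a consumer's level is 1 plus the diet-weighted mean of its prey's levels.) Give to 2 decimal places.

Organism 2: 1 + 1 = 2
Organism 3: 1 + (0.69×2 + 0.31×1) = 2.69
Organism 4: 1 + 2.69 = 3.69
Organism 5: 1 + 2.69 = 3.69
Organism 6: 1 + 3.69 = 4.69
Organism 7: 1 + (0.75×2.69 + 0.25×3.69) = 3.94
Organism 8: 1 + (0.2×3.69 + 0.8×3.94) = 4.89

4.89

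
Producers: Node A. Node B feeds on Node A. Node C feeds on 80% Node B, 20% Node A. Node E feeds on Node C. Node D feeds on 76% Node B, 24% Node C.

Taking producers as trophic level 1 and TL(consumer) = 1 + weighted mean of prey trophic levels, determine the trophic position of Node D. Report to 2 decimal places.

Node B: 1 + 1 = 2
Node C: 1 + (0.8×2 + 0.2×1) = 2.8
Node D: 1 + (0.76×2 + 0.24×2.8) = 3.192
Node E: 1 + 2.8 = 3.8

3.19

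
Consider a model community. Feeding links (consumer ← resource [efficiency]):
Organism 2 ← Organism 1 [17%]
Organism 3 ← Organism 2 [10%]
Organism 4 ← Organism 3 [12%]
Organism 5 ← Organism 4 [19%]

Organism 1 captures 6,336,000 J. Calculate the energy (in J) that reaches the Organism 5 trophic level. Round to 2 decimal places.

2455.83 J

Organism 2: 6336000 × 0.17 = 1077120 J
Organism 3: 1077120 × 0.1 = 107712 J
Organism 4: 107712 × 0.12 = 12925.44 J
Organism 5: 12925.44 × 0.19 = 2455.8336 J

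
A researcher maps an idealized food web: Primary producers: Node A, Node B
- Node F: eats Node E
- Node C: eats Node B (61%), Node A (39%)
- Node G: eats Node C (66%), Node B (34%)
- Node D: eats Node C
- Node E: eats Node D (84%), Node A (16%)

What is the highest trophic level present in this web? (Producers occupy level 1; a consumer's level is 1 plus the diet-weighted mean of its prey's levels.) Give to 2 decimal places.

4.68

Node C: 1 + (0.61×1 + 0.39×1) = 2
Node D: 1 + 2 = 3
Node E: 1 + (0.84×3 + 0.16×1) = 3.68
Node F: 1 + 3.68 = 4.68
Node G: 1 + (0.66×2 + 0.34×1) = 2.66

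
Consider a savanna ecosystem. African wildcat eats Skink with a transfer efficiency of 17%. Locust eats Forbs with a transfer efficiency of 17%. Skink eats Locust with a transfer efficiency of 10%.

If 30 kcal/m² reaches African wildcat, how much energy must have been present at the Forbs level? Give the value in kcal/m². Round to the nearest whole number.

10381 kcal/m²

Cumulative transfer efficiency: 0.17 × 0.1 × 0.17 = 0.00289
Forbs energy = 30 / 0.00289 = 10381 kcal/m²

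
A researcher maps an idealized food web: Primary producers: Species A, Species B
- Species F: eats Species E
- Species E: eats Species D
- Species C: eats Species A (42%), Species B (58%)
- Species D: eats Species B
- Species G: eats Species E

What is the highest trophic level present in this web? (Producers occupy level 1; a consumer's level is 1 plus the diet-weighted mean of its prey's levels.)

4

Species C: 1 + (0.42×1 + 0.58×1) = 2
Species D: 1 + 1 = 2
Species E: 1 + 2 = 3
Species F: 1 + 3 = 4
Species G: 1 + 3 = 4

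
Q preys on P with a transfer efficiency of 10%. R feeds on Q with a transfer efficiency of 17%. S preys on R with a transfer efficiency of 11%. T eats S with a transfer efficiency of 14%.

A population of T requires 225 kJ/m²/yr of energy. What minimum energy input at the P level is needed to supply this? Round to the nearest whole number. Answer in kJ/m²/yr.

Cumulative transfer efficiency: 0.1 × 0.17 × 0.11 × 0.14 = 0.0002618
P energy = 225 / 0.0002618 = 859435 kJ/m²/yr

859435 kJ/m²/yr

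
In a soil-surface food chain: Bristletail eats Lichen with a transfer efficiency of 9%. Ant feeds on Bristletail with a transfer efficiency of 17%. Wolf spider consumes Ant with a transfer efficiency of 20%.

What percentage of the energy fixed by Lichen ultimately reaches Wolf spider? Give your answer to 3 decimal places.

0.306%

Product of link efficiencies: 0.09 × 0.17 × 0.2 = 0.00306
As a percentage: 0.00306 × 100 = 0.306%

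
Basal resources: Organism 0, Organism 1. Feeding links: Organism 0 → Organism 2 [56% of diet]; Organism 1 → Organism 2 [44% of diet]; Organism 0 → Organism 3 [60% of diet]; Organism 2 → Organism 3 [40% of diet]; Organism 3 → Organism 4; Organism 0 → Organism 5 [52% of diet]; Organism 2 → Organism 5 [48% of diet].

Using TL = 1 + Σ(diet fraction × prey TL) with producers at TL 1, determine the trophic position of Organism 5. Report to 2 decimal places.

Organism 2: 1 + (0.56×1 + 0.44×1) = 2
Organism 3: 1 + (0.6×1 + 0.4×2) = 2.4
Organism 4: 1 + 2.4 = 3.4
Organism 5: 1 + (0.52×1 + 0.48×2) = 2.48

2.48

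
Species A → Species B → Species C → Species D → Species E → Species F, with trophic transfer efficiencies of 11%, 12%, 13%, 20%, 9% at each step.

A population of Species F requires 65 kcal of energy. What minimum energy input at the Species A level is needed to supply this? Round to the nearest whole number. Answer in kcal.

Cumulative transfer efficiency: 0.11 × 0.12 × 0.13 × 0.2 × 0.09 = 0.000030888
Species A energy = 65 / 0.000030888 = 2104377 kcal

2104377 kcal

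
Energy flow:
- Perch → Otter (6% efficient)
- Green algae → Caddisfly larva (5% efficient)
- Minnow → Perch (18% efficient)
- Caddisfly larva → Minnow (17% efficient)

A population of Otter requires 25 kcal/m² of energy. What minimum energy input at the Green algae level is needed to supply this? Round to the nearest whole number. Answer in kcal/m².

Cumulative transfer efficiency: 0.05 × 0.17 × 0.18 × 0.06 = 0.0000918
Green algae energy = 25 / 0.0000918 = 272331 kcal/m²

272331 kcal/m²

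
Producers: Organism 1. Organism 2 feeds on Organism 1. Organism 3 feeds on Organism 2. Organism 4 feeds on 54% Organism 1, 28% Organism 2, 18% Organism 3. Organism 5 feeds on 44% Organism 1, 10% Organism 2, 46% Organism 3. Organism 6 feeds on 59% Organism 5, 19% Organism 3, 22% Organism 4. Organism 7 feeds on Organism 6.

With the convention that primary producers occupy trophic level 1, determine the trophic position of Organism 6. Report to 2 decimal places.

Organism 2: 1 + 1 = 2
Organism 3: 1 + 2 = 3
Organism 4: 1 + (0.54×1 + 0.28×2 + 0.18×3) = 2.64
Organism 5: 1 + (0.44×1 + 0.1×2 + 0.46×3) = 3.02
Organism 6: 1 + (0.59×3.02 + 0.19×3 + 0.22×2.64) = 3.9326
Organism 7: 1 + 3.9326 = 4.9326

3.93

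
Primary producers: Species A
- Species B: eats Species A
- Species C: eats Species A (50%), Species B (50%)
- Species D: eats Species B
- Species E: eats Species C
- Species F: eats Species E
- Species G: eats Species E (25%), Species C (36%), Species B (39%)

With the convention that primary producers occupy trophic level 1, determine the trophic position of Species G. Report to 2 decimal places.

Species B: 1 + 1 = 2
Species C: 1 + (0.5×1 + 0.5×2) = 2.5
Species D: 1 + 2 = 3
Species E: 1 + 2.5 = 3.5
Species F: 1 + 3.5 = 4.5
Species G: 1 + (0.25×3.5 + 0.36×2.5 + 0.39×2) = 3.555

3.56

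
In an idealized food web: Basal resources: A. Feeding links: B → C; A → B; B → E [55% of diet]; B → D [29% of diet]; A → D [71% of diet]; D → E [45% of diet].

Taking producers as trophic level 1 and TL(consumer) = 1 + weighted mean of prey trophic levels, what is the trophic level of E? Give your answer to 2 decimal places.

3.13

B: 1 + 1 = 2
C: 1 + 2 = 3
D: 1 + (0.29×2 + 0.71×1) = 2.29
E: 1 + (0.55×2 + 0.45×2.29) = 3.1305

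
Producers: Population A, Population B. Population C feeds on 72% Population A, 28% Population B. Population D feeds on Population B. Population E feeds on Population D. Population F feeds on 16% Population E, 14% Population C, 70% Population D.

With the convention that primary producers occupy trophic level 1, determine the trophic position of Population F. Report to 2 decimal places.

3.16

Population C: 1 + (0.72×1 + 0.28×1) = 2
Population D: 1 + 1 = 2
Population E: 1 + 2 = 3
Population F: 1 + (0.16×3 + 0.14×2 + 0.7×2) = 3.16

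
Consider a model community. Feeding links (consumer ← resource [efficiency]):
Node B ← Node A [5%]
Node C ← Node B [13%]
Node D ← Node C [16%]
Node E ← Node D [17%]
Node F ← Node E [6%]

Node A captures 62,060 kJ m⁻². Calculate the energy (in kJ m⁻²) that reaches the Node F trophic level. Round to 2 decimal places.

0.66 kJ m⁻²

Node B: 62060 × 0.05 = 3103 kJ m⁻²
Node C: 3103 × 0.13 = 403.39 kJ m⁻²
Node D: 403.39 × 0.16 = 64.5424 kJ m⁻²
Node E: 64.5424 × 0.17 = 10.972208 kJ m⁻²
Node F: 10.972208 × 0.06 = 0.65833248 kJ m⁻²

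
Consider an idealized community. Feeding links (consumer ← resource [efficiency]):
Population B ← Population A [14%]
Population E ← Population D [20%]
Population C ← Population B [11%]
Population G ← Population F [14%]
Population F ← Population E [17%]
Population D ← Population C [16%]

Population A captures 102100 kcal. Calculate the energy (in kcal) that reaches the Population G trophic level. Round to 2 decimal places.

Population B: 102100 × 0.14 = 14294 kcal
Population C: 14294 × 0.11 = 1572.34 kcal
Population D: 1572.34 × 0.16 = 251.5744 kcal
Population E: 251.5744 × 0.2 = 50.31488 kcal
Population F: 50.31488 × 0.17 = 8.5535296 kcal
Population G: 8.5535296 × 0.14 = 1.197494144 kcal

1.20 kcal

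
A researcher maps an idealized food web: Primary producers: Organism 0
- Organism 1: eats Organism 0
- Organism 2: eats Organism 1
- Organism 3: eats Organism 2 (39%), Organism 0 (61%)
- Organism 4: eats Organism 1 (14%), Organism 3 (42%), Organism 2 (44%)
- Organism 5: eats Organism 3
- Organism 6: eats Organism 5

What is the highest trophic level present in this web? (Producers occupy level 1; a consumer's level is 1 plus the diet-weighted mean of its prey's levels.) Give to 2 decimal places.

4.78

Organism 1: 1 + 1 = 2
Organism 2: 1 + 2 = 3
Organism 3: 1 + (0.39×3 + 0.61×1) = 2.78
Organism 4: 1 + (0.14×2 + 0.42×2.78 + 0.44×3) = 3.7676
Organism 5: 1 + 2.78 = 3.78
Organism 6: 1 + 3.78 = 4.78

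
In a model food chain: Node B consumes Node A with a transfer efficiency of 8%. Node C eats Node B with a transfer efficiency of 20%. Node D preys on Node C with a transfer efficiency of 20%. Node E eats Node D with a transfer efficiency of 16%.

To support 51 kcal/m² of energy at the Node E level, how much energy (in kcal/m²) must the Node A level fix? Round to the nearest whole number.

Cumulative transfer efficiency: 0.08 × 0.2 × 0.2 × 0.16 = 0.000512
Node A energy = 51 / 0.000512 = 99609 kcal/m²

99609 kcal/m²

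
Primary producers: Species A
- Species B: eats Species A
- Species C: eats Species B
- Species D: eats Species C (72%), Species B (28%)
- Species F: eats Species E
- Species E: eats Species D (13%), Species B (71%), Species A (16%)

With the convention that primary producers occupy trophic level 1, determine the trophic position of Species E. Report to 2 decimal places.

3.06

Species B: 1 + 1 = 2
Species C: 1 + 2 = 3
Species D: 1 + (0.72×3 + 0.28×2) = 3.72
Species E: 1 + (0.13×3.72 + 0.71×2 + 0.16×1) = 3.0636
Species F: 1 + 3.0636 = 4.0636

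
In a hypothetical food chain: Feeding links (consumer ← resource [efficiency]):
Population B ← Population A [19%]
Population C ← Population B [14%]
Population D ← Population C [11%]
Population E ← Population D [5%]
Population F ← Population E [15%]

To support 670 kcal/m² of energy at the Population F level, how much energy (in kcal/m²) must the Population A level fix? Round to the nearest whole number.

30530873 kcal/m²

Cumulative transfer efficiency: 0.19 × 0.14 × 0.11 × 0.05 × 0.15 = 0.000021945
Population A energy = 670 / 0.000021945 = 30530873 kcal/m²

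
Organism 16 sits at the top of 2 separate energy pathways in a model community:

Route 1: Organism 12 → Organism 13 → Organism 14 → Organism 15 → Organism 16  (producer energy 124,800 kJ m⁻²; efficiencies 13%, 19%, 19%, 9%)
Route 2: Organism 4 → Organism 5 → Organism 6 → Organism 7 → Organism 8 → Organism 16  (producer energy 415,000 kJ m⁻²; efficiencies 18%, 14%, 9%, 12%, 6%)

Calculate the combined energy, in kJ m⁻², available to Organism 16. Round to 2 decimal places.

59.49 kJ m⁻²

Route 1: 124800 × 0.13 × 0.19 × 0.19 × 0.09 = 52.711776 kJ m⁻²
Route 2: 415000 × 0.18 × 0.14 × 0.09 × 0.12 × 0.06 = 6.776784 kJ m⁻²
Total at Organism 16: 52.711776 + 6.776784 = 59.48856 kJ m⁻²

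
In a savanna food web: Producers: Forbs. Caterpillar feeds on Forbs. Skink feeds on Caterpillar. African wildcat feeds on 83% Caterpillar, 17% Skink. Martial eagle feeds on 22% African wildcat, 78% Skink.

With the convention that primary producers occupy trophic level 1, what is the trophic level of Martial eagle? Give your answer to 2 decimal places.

4.04

Caterpillar: 1 + 1 = 2
Skink: 1 + 2 = 3
African wildcat: 1 + (0.83×2 + 0.17×3) = 3.17
Martial eagle: 1 + (0.22×3.17 + 0.78×3) = 4.0374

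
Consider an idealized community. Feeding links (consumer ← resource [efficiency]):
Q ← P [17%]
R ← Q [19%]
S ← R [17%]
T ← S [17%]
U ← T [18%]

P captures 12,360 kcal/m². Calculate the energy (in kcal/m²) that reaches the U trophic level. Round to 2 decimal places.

Q: 12360 × 0.17 = 2101.2 kcal/m²
R: 2101.2 × 0.19 = 399.228 kcal/m²
S: 399.228 × 0.17 = 67.86876 kcal/m²
T: 67.86876 × 0.17 = 11.5376892 kcal/m²
U: 11.5376892 × 0.18 = 2.076784056 kcal/m²

2.08 kcal/m²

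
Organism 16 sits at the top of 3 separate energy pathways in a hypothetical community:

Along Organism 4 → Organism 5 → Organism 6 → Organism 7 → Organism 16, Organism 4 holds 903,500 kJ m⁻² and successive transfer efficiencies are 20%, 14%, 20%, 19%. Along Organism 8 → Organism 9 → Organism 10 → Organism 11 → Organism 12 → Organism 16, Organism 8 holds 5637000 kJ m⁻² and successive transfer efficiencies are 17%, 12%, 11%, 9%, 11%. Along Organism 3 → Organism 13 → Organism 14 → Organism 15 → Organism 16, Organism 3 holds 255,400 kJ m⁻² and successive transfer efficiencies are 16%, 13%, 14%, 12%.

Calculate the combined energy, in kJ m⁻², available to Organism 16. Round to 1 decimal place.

Via Organism 4: 903500 × 0.2 × 0.14 × 0.2 × 0.19 = 961.324 kJ m⁻²
Via Organism 8: 5637000 × 0.17 × 0.12 × 0.11 × 0.09 × 0.11 = 125.2293372 kJ m⁻²
Via Organism 3: 255400 × 0.16 × 0.13 × 0.14 × 0.12 = 89.246976 kJ m⁻²
Total at Organism 16: 961.324 + 125.2293372 + 89.246976 = 1175.8003132 kJ m⁻²

1175.8 kJ m⁻²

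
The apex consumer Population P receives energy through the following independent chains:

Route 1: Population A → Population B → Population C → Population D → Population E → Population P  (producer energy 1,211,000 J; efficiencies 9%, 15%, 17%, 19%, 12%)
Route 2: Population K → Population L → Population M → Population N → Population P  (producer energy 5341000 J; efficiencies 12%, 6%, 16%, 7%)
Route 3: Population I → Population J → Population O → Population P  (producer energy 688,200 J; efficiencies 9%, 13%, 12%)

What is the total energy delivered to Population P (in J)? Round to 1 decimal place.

Route 1: 1211000 × 0.09 × 0.15 × 0.17 × 0.19 × 0.12 = 63.366786 J
Route 2: 5341000 × 0.12 × 0.06 × 0.16 × 0.07 = 430.69824 J
Route 3: 688200 × 0.09 × 0.13 × 0.12 = 966.2328 J
Total at Population P: 63.366786 + 430.69824 + 966.2328 = 1460.297826 J

1460.3 J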